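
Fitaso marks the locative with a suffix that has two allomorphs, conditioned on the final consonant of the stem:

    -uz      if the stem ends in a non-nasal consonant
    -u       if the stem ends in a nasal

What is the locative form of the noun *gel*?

geluz

*gel*: final consonant = /l/, non-nasal → -uz → *geluz*.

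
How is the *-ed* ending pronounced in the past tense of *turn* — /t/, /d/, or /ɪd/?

/d/

The stem *turn* ends in a voiced sound other than /d/.
The -ed suffix is realized as /ɪd/ after /t, d/; as /t/ after other voiceless consonants; and as /d/ after other voiced sounds.
So -ed on *turn* is pronounced /d/.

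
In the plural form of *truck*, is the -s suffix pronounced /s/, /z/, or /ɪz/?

The stem *truck* ends in a voiceless non-sibilant consonant.
The plural suffix surfaces as /ɪz/ after sibilants, /s/ after other voiceless consonants, and /z/ after other voiced sounds.
So the plural -s on *truck* is pronounced /s/.

/s/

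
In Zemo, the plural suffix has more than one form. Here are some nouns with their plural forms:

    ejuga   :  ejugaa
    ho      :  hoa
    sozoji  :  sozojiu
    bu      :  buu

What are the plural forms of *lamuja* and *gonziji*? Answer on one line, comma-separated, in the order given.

lamujaa, gonzijiu

Looking at the last vowel of each stem: -u when the last vowel of the stem is a high vowel (*sozoji*, *bu*); -a when the last vowel of the stem is a non-high vowel (*ejuga*, *ho*).
Since the last vowel of *lamuja* is /a/ (a non-high vowel), it takes -a, giving *lamujaa*.
The last vowel of *gonziji* is /i/, which is a high vowel, so the suffix is -u, giving *gonzijiu*.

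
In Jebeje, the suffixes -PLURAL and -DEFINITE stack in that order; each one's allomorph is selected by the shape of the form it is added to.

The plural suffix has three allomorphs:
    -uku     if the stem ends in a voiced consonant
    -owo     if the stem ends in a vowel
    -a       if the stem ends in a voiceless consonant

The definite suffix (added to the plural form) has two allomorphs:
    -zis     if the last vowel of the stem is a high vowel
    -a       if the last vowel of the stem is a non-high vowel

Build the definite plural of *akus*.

akusaa

*akus* — final sound /s/ (a voiceless consonant) → -a → *akusa*.
The last vowel of the plural form *akusa* is /a/, which is a non-high vowel, so the definite suffix is -a, giving *akusaa*.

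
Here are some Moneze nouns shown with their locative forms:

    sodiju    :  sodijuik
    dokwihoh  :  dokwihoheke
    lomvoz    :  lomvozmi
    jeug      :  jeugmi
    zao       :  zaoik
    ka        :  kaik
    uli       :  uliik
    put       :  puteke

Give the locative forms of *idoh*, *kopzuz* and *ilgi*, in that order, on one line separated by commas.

idoheke, kopzuzmi, ilgiik

The alternation tracks the final sound of the stem — -eke when the stem ends in a voiceless consonant (*dokwihoh*, *put*); -mi when the stem ends in a voiced consonant (*lomvoz*, *jeug*); -ik when the stem ends in a vowel (*sodiju*, *zao*, *ka*, *uli*).
Since the final sound of *idoh* is /h/ (a voiceless consonant), it takes -eke, giving *idoheke*.
*kopzuz*: final sound = /z/, a voiced consonant → -mi → *kopzuzmi*.
Since the final sound of *ilgi* is /i/ (a vowel), it takes -ik, giving *ilgiik*.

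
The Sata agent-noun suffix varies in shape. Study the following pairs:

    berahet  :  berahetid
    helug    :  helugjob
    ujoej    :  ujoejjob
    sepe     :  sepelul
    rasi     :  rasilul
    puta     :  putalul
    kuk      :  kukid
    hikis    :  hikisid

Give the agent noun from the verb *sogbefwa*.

The pattern is voicing of the final sound: -id when the stem ends in a voiceless consonant (*berahet*, *kuk*, *hikis*); -job when the stem ends in a voiced consonant (*helug*, *ujoej*); -lul when the stem ends in a vowel (*sepe*, *rasi*, *puta*).
*sogbefwa* — final sound /a/ (a vowel) → -lul → *sogbefwalul*.

sogbefwalul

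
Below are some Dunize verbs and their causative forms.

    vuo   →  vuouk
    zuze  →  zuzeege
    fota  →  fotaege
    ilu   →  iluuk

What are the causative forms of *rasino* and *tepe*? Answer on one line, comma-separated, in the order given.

The pattern is rounding harmony: -uk when the last vowel of the stem is a rounded vowel (*vuo*, *ilu*); -ege when the last vowel of the stem is an unrounded vowel (*zuze*, *fota*).
Since the last vowel of *rasino* is /o/ (a rounded vowel), it takes -uk, giving *rasinouk*.
*tepe* — last vowel /e/ (an unrounded vowel) → -ege → *tepeege*.

rasinouk, tepeege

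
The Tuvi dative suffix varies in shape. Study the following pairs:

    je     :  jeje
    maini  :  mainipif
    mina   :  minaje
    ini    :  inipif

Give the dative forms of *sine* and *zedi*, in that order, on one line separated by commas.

sineje, zedipif

Looking at the last vowel of each stem: -pif when the last vowel of the stem is a high vowel (*maini*, *ini*); -je when the last vowel of the stem is a non-high vowel (*je*, *mina*).
*sine* — last vowel /e/ (a non-high vowel) → -je → *sineje*.
The last vowel of *zedi* is /i/, which is a high vowel, so the suffix is -pif, giving *zedipif*.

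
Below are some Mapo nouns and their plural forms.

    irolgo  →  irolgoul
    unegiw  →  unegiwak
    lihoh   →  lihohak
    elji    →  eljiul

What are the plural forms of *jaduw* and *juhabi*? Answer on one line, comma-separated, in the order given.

The alternation tracks the final sound of the stem — -ak when the stem ends in a consonant (*unegiw*, *lihoh*); -ul when the stem ends in a vowel (*irolgo*, *elji*).
*jaduw*: final sound = /w/, a consonant → -ak → *jaduwak*.
The final sound of *juhabi* is /i/, which is a vowel, so the suffix is -ul, giving *juhabiul*.

jaduwak, juhabiul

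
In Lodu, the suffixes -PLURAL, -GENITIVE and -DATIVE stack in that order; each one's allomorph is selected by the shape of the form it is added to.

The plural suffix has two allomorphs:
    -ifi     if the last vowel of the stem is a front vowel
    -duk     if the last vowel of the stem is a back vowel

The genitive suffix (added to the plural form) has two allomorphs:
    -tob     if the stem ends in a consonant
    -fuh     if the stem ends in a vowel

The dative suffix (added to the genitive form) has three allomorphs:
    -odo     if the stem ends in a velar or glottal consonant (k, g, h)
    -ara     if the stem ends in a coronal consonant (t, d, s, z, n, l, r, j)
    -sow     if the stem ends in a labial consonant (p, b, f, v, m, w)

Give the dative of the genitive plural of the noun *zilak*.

Since the last vowel of *zilak* is /a/ (a back vowel), it takes -duk, giving *zilakduk*.
The plural form *zilakduk* — final sound /k/ (a consonant) → -tob → *zilakduktob*.
Since the final consonant of the genitive form *zilakduktob* is /b/ (labial), it takes -sow, giving *zilakduktobsow*.

zilakduktobsow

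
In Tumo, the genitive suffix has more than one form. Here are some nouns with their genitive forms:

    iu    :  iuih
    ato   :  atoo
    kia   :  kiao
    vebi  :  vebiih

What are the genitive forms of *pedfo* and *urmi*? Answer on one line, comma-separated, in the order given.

pedfoo, urmiih

Looking at the last vowel of each stem: -ih when the last vowel of the stem is a high vowel (*iu*, *vebi*); -o when the last vowel of the stem is a non-high vowel (*ato*, *kia*).
*pedfo*: last vowel = /o/, a non-high vowel → -o → *pedfoo*.
*urmi* — last vowel /i/ (a high vowel) → -ih → *urmiih*.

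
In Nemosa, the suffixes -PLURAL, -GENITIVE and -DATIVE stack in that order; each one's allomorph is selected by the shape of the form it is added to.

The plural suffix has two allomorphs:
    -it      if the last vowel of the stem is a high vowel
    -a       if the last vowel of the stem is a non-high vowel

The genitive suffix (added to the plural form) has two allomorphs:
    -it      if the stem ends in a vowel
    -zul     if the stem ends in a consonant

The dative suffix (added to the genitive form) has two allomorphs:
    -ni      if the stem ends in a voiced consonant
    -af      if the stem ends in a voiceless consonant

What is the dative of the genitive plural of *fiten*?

fitenaitaf

*fiten*: last vowel = /e/, a non-high vowel → -a → *fitena*.
The final sound of the plural form *fitena* is /a/, which is a vowel, so the genitive suffix is -it, giving *fitenait*.
The final consonant of the genitive form *fitenait* is /t/, which is voiceless, so the dative suffix is -af, giving *fitenaitaf*.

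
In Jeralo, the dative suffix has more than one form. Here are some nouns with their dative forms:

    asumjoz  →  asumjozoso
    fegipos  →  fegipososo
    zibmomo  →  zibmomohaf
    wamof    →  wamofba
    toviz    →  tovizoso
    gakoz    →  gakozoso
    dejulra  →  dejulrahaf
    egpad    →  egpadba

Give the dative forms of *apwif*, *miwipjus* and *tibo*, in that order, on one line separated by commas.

The alternation tracks the final sound of the stem — -oso when the stem ends in a sibilant (*asumjoz*, *fegipos*, *toviz*, *gakoz*); -ba when the stem ends in a non-sibilant consonant (*wamof*, *egpad*); -haf when the stem ends in a vowel (*zibmomo*, *dejulra*).
Since the final sound of *apwif* is /f/ (a non-sibilant consonant), it takes -ba, giving *apwifba*.
The final sound of *miwipjus* is /s/, which is a sibilant, so the suffix is -oso, giving *miwipjusoso*.
*tibo* — final sound /o/ (a vowel) → -haf → *tibohaf*.

apwifba, miwipjusoso, tibohaf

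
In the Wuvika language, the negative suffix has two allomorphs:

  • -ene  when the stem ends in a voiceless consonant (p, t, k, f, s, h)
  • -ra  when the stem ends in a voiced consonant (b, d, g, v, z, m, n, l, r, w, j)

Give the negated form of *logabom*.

logabomra

*logabom* — final consonant /m/ (voiced) → -ra → *logabomra*.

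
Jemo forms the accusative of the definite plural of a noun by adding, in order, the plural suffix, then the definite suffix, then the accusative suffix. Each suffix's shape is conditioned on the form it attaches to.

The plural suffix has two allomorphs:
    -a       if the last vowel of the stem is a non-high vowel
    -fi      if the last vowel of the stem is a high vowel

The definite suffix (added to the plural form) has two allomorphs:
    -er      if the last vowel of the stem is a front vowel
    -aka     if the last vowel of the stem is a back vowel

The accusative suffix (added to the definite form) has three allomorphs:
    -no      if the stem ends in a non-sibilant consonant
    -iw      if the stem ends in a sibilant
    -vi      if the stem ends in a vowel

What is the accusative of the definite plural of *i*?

Since the last vowel of *i* is /i/ (a high vowel), it takes -fi, giving *ifi*.
The plural form *ifi*: last vowel = /i/, a front vowel → -er → *ifier*.
Since the final sound of the definite form *ifier* is /r/ (a non-sibilant consonant), it takes -no, giving *ifierno*.

ifierno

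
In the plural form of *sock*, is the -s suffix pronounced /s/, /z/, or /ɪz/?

The stem *sock* ends in a voiceless non-sibilant consonant.
The plural suffix surfaces as /ɪz/ after sibilants, /s/ after other voiceless consonants, and /z/ after other voiced sounds.
So the plural -s on *sock* is pronounced /s/.

/s/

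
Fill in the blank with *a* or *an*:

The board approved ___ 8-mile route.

an

The indefinite article is chosen by the initial *sound* of the following word, not its spelling.
The number *8* is spoken "eight", beginning with /eɪt/ — a vowel sound.
So the article is *an*: The board approved an 8-mile route.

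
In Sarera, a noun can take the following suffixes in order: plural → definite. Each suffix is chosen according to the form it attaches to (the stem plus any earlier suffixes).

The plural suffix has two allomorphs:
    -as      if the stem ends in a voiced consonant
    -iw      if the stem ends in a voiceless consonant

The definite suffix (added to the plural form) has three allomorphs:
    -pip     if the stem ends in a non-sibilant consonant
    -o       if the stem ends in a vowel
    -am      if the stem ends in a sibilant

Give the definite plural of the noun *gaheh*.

*gaheh* — final consonant /h/ (voiceless) → -iw → *gahehiw*.
The plural form *gahehiw*: final sound = /w/, a non-sibilant consonant → -pip → *gahehiwpip*.

gahehiwpip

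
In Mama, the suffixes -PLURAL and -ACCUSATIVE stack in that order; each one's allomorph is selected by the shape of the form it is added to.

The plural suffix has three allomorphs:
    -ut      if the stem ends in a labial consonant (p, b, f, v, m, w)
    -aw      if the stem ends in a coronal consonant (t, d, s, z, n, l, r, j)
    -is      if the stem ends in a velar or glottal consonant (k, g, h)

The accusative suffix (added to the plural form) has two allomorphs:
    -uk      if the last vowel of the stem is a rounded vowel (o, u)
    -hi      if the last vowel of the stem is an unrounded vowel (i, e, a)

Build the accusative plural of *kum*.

*kum*: final consonant = /m/, labial → -ut → *kumut*.
The plural form *kumut*: last vowel = /u/, a rounded vowel → -uk → *kumutuk*.

kumutuk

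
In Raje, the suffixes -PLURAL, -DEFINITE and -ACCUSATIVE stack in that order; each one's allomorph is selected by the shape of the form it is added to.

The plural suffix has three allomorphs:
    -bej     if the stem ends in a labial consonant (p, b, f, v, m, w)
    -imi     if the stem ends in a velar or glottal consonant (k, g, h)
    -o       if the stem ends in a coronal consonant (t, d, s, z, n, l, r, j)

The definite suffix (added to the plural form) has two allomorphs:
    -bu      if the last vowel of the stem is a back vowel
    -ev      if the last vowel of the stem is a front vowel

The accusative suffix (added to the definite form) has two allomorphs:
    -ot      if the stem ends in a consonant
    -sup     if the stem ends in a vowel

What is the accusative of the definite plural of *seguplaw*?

seguplawbejevot

*seguplaw* — final consonant /w/ (labial) → -bej → *seguplawbej*.
The plural form *seguplawbej* — last vowel /e/ (a front vowel) → -ev → *seguplawbejev*.
Since the final sound of the definite form *seguplawbejev* is /v/ (a consonant), it takes -ot, giving *seguplawbejevot*.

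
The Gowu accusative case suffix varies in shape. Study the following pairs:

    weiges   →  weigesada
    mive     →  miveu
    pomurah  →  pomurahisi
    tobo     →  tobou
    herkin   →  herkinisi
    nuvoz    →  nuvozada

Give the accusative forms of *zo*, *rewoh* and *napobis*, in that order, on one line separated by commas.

The pattern is sibilance of the final sound: -ada when the stem ends in a sibilant (*weiges*, *nuvoz*); -isi when the stem ends in a non-sibilant consonant (*pomurah*, *herkin*); -u when the stem ends in a vowel (*mive*, *tobo*).
*zo*: final sound = /o/, a vowel → -u → *zou*.
*rewoh* — final sound /h/ (a non-sibilant consonant) → -isi → *rewohisi*.
*napobis* — final sound /s/ (a sibilant) → -ada → *napobisada*.

zou, rewohisi, napobisada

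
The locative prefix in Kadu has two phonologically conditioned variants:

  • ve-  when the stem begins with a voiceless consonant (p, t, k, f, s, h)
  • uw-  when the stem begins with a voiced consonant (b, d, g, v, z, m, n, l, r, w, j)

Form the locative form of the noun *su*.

vesu

*su* — first consonant /s/ (voiceless) → ve- → *vesu*.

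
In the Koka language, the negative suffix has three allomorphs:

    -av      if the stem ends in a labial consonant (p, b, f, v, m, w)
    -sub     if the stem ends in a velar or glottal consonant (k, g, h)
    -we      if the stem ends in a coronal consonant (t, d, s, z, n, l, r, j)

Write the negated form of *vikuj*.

The final consonant of *vikuj* is /j/, which is coronal, so the suffix is -we, giving *vikujwe*.

vikujwe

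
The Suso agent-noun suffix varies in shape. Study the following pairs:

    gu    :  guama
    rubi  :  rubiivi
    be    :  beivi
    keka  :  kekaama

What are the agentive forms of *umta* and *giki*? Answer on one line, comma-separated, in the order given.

Looking at the last vowel of each stem: -ivi when the last vowel of the stem is a front vowel (*rubi*, *be*); -ama when the last vowel of the stem is a back vowel (*gu*, *keka*).
The last vowel of *umta* is /a/, which is a back vowel, so the suffix is -ama, giving *umtaama*.
*giki*: last vowel = /i/, a front vowel → -ivi → *gikiivi*.

umtaama, gikiivi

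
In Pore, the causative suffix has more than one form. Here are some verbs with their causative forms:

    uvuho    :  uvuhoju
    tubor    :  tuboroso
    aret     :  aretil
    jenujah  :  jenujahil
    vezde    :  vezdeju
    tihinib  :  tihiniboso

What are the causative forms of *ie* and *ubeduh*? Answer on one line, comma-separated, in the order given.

The alternation tracks the final sound of the stem — -il when the stem ends in a voiceless consonant (*aret*, *jenujah*); -oso when the stem ends in a voiced consonant (*tubor*, *tihinib*); -ju when the stem ends in a vowel (*uvuho*, *vezde*).
The final sound of *ie* is /e/, which is a vowel, so the suffix is -ju, giving *ieju*.
*ubeduh*: final sound = /h/, a voiceless consonant → -il → *ubeduhil*.

ieju, ubeduhil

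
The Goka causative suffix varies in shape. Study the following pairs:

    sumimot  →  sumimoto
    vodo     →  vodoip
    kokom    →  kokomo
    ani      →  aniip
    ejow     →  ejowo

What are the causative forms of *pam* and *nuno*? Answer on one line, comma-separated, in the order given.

pamo, nunoip

The alternation tracks the final sound of the stem — -o when the stem ends in a consonant (*sumimot*, *kokom*, *ejow*); -ip when the stem ends in a vowel (*vodo*, *ani*).
*pam*: final sound = /m/, a consonant → -o → *pamo*.
*nuno* — final sound /o/ (a vowel) → -ip → *nunoip*.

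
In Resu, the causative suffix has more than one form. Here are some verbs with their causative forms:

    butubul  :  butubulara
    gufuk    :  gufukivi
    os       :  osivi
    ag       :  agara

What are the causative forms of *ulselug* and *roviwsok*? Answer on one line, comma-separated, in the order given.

ulselugara, roviwsokivi

The pattern is voicing of the final consonant: -ivi when the stem ends in a voiceless consonant (*gufuk*, *os*); -ara when the stem ends in a voiced consonant (*butubul*, *ag*).
*ulselug*: final consonant = /g/, voiced → -ara → *ulselugara*.
Since the final consonant of *roviwsok* is /k/ (voiceless), it takes -ivi, giving *roviwsokivi*.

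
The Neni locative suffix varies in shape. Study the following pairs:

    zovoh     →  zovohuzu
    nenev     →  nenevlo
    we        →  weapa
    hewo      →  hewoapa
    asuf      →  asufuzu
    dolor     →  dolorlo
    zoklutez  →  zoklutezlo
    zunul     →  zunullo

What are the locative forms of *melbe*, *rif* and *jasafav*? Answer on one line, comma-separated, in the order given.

melbeapa, rifuzu, jasafavlo

Looking at the final sound of each stem: -uzu when the stem ends in a voiceless consonant (*zovoh*, *asuf*); -lo when the stem ends in a voiced consonant (*nenev*, *dolor*, *zoklutez*, *zunul*); -apa when the stem ends in a vowel (*we*, *hewo*).
*melbe*: final sound = /e/, a vowel → -apa → *melbeapa*.
*rif*: final sound = /f/, a voiceless consonant → -uzu → *rifuzu*.
*jasafav* — final sound /v/ (a voiced consonant) → -lo → *jasafavlo*.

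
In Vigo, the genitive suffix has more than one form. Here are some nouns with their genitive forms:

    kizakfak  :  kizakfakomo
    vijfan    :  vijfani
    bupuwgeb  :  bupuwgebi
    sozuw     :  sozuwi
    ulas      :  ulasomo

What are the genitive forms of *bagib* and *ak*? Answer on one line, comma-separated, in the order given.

The pattern is voicing of the final consonant: -omo when the stem ends in a voiceless consonant (*kizakfak*, *ulas*); -i when the stem ends in a voiced consonant (*vijfan*, *bupuwgeb*, *sozuw*).
*bagib* — final consonant /b/ (voiced) → -i → *bagibi*.
The final consonant of *ak* is /k/, which is voiceless, so the suffix is -omo, giving *akomo*.

bagibi, akomo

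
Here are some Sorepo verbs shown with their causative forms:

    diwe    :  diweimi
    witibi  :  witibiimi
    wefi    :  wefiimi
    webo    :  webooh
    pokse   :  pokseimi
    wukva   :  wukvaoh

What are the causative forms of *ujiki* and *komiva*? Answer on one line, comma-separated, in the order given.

The alternation tracks the last vowel of the stem — -imi when the last vowel of the stem is a front vowel (*diwe*, *witibi*, *wefi*, *pokse*); -oh when the last vowel of the stem is a back vowel (*webo*, *wukva*).
The last vowel of *ujiki* is /i/, which is a front vowel, so the suffix is -imi, giving *ujikiimi*.
Since the last vowel of *komiva* is /a/ (a back vowel), it takes -oh, giving *komivaoh*.

ujikiimi, komivaoh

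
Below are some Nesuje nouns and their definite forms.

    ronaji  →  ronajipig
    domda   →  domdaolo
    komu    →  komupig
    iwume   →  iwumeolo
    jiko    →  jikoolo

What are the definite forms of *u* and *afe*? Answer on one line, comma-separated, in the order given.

The suffix is conditioned by the last vowel: -pig when the last vowel of the stem is a high vowel (*ronaji*, *komu*); -olo when the last vowel of the stem is a non-high vowel (*domda*, *iwume*, *jiko*).
The last vowel of *u* is /u/, which is a high vowel, so the suffix is -pig, giving *upig*.
*afe* — last vowel /e/ (a non-high vowel) → -olo → *afeolo*.

upig, afeolo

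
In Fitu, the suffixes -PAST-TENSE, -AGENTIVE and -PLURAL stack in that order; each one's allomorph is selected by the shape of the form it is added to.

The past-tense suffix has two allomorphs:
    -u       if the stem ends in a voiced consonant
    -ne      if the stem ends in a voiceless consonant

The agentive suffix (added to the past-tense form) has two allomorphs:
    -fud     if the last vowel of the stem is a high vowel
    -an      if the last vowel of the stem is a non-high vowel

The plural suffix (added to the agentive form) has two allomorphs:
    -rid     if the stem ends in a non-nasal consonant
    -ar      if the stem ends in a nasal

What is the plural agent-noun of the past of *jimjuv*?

Since the final consonant of *jimjuv* is /v/ (voiced), it takes -u, giving *jimjuvu*.
Since the last vowel of the past-tense form *jimjuvu* is /u/ (a high vowel), it takes -fud, giving *jimjuvufud*.
The agentive form *jimjuvufud* — final consonant /d/ (non-nasal) → -rid → *jimjuvufudrid*.

jimjuvufudrid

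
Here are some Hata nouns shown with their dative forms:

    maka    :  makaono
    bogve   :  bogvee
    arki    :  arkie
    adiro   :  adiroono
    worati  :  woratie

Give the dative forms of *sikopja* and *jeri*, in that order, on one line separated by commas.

Looking at the last vowel of each stem: -e when the last vowel of the stem is a front vowel (*bogve*, *arki*, *worati*); -ono when the last vowel of the stem is a back vowel (*maka*, *adiro*).
The last vowel of *sikopja* is /a/, which is a back vowel, so the suffix is -ono, giving *sikopjaono*.
*jeri* — last vowel /i/ (a front vowel) → -e → *jerie*.

sikopjaono, jerie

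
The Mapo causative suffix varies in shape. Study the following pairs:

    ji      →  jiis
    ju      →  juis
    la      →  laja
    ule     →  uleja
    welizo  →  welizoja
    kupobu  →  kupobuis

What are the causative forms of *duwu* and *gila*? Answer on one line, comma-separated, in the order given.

duwuis, gilaja

Looking at the last vowel of each stem: -is when the last vowel of the stem is a high vowel (*ji*, *ju*, *kupobu*); -ja when the last vowel of the stem is a non-high vowel (*la*, *ule*, *welizo*).
The last vowel of *duwu* is /u/, which is a high vowel, so the suffix is -is, giving *duwuis*.
Since the last vowel of *gila* is /a/ (a non-high vowel), it takes -ja, giving *gilaja*.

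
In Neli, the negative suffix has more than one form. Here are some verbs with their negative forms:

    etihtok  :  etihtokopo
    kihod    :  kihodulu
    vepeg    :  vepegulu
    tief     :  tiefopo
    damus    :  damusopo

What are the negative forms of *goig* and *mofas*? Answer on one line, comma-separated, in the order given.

goigulu, mofasopo

The suffix is conditioned by the final consonant: -opo when the stem ends in a voiceless consonant (*etihtok*, *tief*, *damus*); -ulu when the stem ends in a voiced consonant (*kihod*, *vepeg*).
Since the final consonant of *goig* is /g/ (voiced), it takes -ulu, giving *goigulu*.
The final consonant of *mofas* is /s/, which is voiceless, so the suffix is -opo, giving *mofasopo*.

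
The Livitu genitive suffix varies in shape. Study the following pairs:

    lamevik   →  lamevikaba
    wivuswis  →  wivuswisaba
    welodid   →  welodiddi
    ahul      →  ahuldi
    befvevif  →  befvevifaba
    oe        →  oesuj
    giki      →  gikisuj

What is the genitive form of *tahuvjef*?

tahuvjefaba

The pattern is voicing of the final sound: -aba when the stem ends in a voiceless consonant (*lamevik*, *wivuswis*, *befvevif*); -di when the stem ends in a voiced consonant (*welodid*, *ahul*); -suj when the stem ends in a vowel (*oe*, *giki*).
*tahuvjef* — final sound /f/ (a voiceless consonant) → -aba → *tahuvjefaba*.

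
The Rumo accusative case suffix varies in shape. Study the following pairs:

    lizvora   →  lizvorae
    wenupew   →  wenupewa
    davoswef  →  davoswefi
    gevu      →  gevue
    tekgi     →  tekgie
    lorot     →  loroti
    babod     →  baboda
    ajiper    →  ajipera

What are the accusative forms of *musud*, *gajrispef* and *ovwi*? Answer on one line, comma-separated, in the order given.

The suffix is conditioned by the final sound: -i when the stem ends in a voiceless consonant (*davoswef*, *lorot*); -a when the stem ends in a voiced consonant (*wenupew*, *babod*, *ajiper*); -e when the stem ends in a vowel (*lizvora*, *gevu*, *tekgi*).
*musud* — final sound /d/ (a voiced consonant) → -a → *musuda*.
The final sound of *gajrispef* is /f/, which is a voiceless consonant, so the suffix is -i, giving *gajrispefi*.
*ovwi*: final sound = /i/, a vowel → -e → *ovwie*.

musuda, gajrispefi, ovwie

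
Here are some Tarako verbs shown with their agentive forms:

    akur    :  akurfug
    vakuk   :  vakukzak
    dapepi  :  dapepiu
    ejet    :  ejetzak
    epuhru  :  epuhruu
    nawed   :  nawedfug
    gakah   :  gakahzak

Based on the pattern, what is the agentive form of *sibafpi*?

sibafpiu

Looking at the final sound of each stem: -zak when the stem ends in a voiceless consonant (*vakuk*, *ejet*, *gakah*); -fug when the stem ends in a voiced consonant (*akur*, *nawed*); -u when the stem ends in a vowel (*dapepi*, *epuhru*).
The final sound of *sibafpi* is /i/, which is a vowel, so the suffix is -u, giving *sibafpiu*.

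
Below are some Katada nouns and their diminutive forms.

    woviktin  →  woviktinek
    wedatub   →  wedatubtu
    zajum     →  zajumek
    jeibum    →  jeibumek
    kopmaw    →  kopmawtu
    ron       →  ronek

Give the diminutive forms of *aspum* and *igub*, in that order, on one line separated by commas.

aspumek, igubtu

The alternation tracks the final consonant of the stem — -ek when the stem ends in a nasal (*woviktin*, *zajum*, *jeibum*, *ron*); -tu when the stem ends in a non-nasal consonant (*wedatub*, *kopmaw*).
The final consonant of *aspum* is /m/, which is a nasal, so the suffix is -ek, giving *aspumek*.
Since the final consonant of *igub* is /b/ (non-nasal), it takes -tu, giving *igubtu*.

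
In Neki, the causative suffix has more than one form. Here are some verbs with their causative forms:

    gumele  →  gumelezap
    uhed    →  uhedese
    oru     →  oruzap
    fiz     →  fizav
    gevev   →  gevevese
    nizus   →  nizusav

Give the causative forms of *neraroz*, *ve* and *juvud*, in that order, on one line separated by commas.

nerarozav, vezap, juvudese

The alternation tracks the final sound of the stem — -av when the stem ends in a sibilant (*fiz*, *nizus*); -ese when the stem ends in a non-sibilant consonant (*uhed*, *gevev*); -zap when the stem ends in a vowel (*gumele*, *oru*).
Since the final sound of *neraroz* is /z/ (a sibilant), it takes -av, giving *nerarozav*.
*ve*: final sound = /e/, a vowel → -zap → *vezap*.
*juvud* — final sound /d/ (a non-sibilant consonant) → -ese → *juvudese*.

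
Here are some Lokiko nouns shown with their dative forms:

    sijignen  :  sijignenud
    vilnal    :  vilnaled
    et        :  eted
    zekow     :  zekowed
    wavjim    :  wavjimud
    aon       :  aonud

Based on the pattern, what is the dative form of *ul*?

uled

The pattern is nasality of the final consonant: -ud when the stem ends in a nasal (*sijignen*, *wavjim*, *aon*); -ed when the stem ends in a non-nasal consonant (*vilnal*, *et*, *zekow*).
The final consonant of *ul* is /l/, which is non-nasal, so the suffix is -ed, giving *uled*.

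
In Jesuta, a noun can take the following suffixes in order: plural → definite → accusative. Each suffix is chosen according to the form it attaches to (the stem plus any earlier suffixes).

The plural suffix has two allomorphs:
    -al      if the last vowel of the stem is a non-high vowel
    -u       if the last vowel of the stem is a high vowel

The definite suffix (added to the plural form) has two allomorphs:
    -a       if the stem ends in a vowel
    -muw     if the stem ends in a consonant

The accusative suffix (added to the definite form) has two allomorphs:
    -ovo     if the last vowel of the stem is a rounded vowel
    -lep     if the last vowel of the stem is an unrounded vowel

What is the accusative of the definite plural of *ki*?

kiualep

The last vowel of *ki* is /i/, which is a high vowel, so the plural suffix is -u, giving *kiu*.
The plural form *kiu*: final sound = /u/, a vowel → -a → *kiua*.
Since the last vowel of the definite form *kiua* is /a/ (an unrounded vowel), it takes -lep, giving *kiualep*.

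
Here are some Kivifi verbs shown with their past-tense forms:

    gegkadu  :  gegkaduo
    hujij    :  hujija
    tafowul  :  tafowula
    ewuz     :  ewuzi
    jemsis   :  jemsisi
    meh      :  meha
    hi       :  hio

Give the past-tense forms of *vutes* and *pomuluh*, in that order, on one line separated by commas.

vutesi, pomuluha

The suffix is conditioned by the final sound: -i when the stem ends in a sibilant (*ewuz*, *jemsis*); -a when the stem ends in a non-sibilant consonant (*hujij*, *tafowul*, *meh*); -o when the stem ends in a vowel (*gegkadu*, *hi*).
*vutes* — final sound /s/ (a sibilant) → -i → *vutesi*.
*pomuluh* — final sound /h/ (a non-sibilant consonant) → -a → *pomuluha*.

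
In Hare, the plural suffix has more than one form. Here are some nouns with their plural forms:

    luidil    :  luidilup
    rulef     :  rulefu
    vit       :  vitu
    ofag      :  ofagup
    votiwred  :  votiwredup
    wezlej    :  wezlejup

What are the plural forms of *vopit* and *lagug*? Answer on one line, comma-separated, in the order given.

The pattern is voicing of the final consonant: -u when the stem ends in a voiceless consonant (*rulef*, *vit*); -up when the stem ends in a voiced consonant (*luidil*, *ofag*, *votiwred*, *wezlej*).
*vopit*: final consonant = /t/, voiceless → -u → *vopitu*.
*lagug*: final consonant = /g/, voiced → -up → *lagugup*.

vopitu, lagugup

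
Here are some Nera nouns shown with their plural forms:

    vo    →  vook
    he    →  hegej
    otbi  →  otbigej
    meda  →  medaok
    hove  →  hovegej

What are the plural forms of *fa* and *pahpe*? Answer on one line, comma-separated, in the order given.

faok, pahpegej

Looking at the last vowel of each stem: -gej when the last vowel of the stem is a front vowel (*he*, *otbi*, *hove*); -ok when the last vowel of the stem is a back vowel (*vo*, *meda*).
*fa* — last vowel /a/ (a back vowel) → -ok → *faok*.
Since the last vowel of *pahpe* is /e/ (a front vowel), it takes -gej, giving *pahpegej*.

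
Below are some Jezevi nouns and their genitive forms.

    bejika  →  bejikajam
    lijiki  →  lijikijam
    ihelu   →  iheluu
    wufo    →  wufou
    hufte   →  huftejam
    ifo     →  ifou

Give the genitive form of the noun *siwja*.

The pattern is rounding harmony: -u when the last vowel of the stem is a rounded vowel (*ihelu*, *wufo*, *ifo*); -jam when the last vowel of the stem is an unrounded vowel (*bejika*, *lijiki*, *hufte*).
Since the last vowel of *siwja* is /a/ (an unrounded vowel), it takes -jam, giving *siwjajam*.

siwjajam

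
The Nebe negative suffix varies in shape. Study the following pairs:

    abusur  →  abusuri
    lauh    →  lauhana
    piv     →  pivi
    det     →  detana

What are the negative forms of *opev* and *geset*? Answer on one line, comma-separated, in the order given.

opevi, gesetana

The suffix is conditioned by the final consonant: -ana when the stem ends in a voiceless consonant (*lauh*, *det*); -i when the stem ends in a voiced consonant (*abusur*, *piv*).
The final consonant of *opev* is /v/, which is voiced, so the suffix is -i, giving *opevi*.
The final consonant of *geset* is /t/, which is voiceless, so the suffix is -ana, giving *gesetana*.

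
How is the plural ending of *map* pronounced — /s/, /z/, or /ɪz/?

The stem *map* ends in a voiceless non-sibilant consonant.
The plural suffix surfaces as /ɪz/ after sibilants, /s/ after other voiceless consonants, and /z/ after other voiced sounds.
So the plural -s on *map* is pronounced /s/.

/s/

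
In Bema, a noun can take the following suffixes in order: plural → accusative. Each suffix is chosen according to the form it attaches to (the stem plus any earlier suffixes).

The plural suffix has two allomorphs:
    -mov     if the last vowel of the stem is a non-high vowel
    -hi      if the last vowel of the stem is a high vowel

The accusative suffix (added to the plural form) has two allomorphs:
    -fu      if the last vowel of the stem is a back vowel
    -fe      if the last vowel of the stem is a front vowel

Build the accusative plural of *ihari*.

iharihife

*ihari* — last vowel /i/ (a high vowel) → -hi → *iharihi*.
The plural form *iharihi* — last vowel /i/ (a front vowel) → -fe → *iharihife*.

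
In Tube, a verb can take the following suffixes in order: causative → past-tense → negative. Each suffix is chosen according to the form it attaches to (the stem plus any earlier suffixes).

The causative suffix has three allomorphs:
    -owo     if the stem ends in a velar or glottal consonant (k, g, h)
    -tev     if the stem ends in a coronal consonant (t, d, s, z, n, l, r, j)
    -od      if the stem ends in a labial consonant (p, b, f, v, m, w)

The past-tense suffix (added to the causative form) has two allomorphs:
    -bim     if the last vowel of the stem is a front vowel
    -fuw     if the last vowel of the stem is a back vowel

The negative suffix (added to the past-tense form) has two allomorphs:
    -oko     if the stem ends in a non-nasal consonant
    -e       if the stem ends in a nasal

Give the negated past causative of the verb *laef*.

laefodfuwoko

Since the final consonant of *laef* is /f/ (labial), it takes -od, giving *laefod*.
Since the last vowel of the causative form *laefod* is /o/ (a back vowel), it takes -fuw, giving *laefodfuw*.
The past-tense form *laefodfuw*: final consonant = /w/, non-nasal → -oko → *laefodfuwoko*.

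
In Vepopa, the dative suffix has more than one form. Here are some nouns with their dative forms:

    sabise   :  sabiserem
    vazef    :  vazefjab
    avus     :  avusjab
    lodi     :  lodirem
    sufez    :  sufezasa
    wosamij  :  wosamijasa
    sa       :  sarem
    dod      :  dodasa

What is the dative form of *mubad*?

The pattern is voicing of the final sound: -jab when the stem ends in a voiceless consonant (*vazef*, *avus*); -asa when the stem ends in a voiced consonant (*sufez*, *wosamij*, *dod*); -rem when the stem ends in a vowel (*sabise*, *lodi*, *sa*).
*mubad*: final sound = /d/, a voiced consonant → -asa → *mubadasa*.

mubadasa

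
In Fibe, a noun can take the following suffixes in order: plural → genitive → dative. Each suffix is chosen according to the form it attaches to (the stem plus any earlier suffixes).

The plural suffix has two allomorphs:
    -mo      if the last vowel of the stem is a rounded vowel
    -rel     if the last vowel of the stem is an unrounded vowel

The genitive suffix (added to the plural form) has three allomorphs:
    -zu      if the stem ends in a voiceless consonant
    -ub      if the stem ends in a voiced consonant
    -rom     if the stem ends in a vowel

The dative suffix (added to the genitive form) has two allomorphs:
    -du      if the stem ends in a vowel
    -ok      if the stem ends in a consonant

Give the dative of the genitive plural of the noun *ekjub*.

ekjubmoromok

The last vowel of *ekjub* is /u/, which is a rounded vowel, so the plural suffix is -mo, giving *ekjubmo*.
Since the final sound of the plural form *ekjubmo* is /o/ (a vowel), it takes -rom, giving *ekjubmorom*.
The genitive form *ekjubmorom* — final sound /m/ (a consonant) → -ok → *ekjubmoromok*.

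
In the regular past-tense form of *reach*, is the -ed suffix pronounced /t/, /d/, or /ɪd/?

/t/

The stem *reach* ends in a voiceless consonant other than /t/.
The -ed suffix is realized as /ɪd/ after /t, d/; as /t/ after other voiceless consonants; and as /d/ after other voiced sounds.
So -ed on *reach* is pronounced /t/.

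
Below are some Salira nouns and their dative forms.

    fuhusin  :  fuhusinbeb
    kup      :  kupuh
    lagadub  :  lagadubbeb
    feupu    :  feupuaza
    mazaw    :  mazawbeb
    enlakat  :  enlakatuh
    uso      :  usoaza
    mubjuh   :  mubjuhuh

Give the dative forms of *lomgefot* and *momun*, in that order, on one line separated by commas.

The pattern is voicing of the final sound: -uh when the stem ends in a voiceless consonant (*kup*, *enlakat*, *mubjuh*); -beb when the stem ends in a voiced consonant (*fuhusin*, *lagadub*, *mazaw*); -aza when the stem ends in a vowel (*feupu*, *uso*).
*lomgefot*: final sound = /t/, a voiceless consonant → -uh → *lomgefotuh*.
*momun*: final sound = /n/, a voiced consonant → -beb → *momunbeb*.

lomgefotuh, momunbeb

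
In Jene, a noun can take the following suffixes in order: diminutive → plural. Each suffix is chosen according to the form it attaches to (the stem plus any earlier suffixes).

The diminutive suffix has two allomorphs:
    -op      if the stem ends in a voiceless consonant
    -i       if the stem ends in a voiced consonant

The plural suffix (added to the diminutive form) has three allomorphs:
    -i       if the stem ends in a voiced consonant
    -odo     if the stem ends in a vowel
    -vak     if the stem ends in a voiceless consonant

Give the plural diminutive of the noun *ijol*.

*ijol*: final consonant = /l/, voiced → -i → *ijoli*.
The final sound of the diminutive form *ijoli* is /i/, which is a vowel, so the plural suffix is -odo, giving *ijoliodo*.

ijoliodo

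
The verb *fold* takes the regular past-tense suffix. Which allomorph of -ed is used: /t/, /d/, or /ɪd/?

/ɪd/

The stem *fold* ends in /t/ or /d/.
The -ed suffix is realized as /ɪd/ after /t, d/; as /t/ after other voiceless consonants; and as /d/ after other voiced sounds.
So -ed on *fold* is pronounced /ɪd/.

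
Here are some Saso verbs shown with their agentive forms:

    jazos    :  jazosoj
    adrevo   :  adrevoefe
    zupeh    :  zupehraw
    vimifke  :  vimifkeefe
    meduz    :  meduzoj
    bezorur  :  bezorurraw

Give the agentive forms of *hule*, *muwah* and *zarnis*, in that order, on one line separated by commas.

huleefe, muwahraw, zarnisoj

The suffix is conditioned by the final sound: -oj when the stem ends in a sibilant (*jazos*, *meduz*); -raw when the stem ends in a non-sibilant consonant (*zupeh*, *bezorur*); -efe when the stem ends in a vowel (*adrevo*, *vimifke*).
The final sound of *hule* is /e/, which is a vowel, so the suffix is -efe, giving *huleefe*.
*muwah*: final sound = /h/, a non-sibilant consonant → -raw → *muwahraw*.
The final sound of *zarnis* is /s/, which is a sibilant, so the suffix is -oj, giving *zarnisoj*.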